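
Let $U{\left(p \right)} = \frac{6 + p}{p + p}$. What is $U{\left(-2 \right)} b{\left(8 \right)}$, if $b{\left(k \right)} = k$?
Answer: $-8$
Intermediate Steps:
$U{\left(p \right)} = \frac{6 + p}{2 p}$
$U{\left(-2 \right)} b{\left(8 \right)} = \frac{6 - 2}{2 \left(-2\right)} 8 = \frac{1}{2} \left(- \frac{1}{2}\right) 4 \cdot 8 = \left(-1\right) 8 = -8$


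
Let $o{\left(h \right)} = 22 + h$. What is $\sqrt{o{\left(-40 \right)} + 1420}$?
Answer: $\sqrt{1402} \approx 37.443$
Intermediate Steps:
$\sqrt{o{\left(-40 \right)} + 1420} = \sqrt{\left(22 - 40\right) + 1420} = \sqrt{-18 + 1420} = \sqrt{1402}$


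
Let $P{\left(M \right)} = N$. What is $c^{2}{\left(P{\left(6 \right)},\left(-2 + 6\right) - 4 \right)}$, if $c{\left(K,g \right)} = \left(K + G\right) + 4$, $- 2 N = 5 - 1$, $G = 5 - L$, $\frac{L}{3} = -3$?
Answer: $256$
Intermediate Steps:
$L = -9$ ($L = 3 \left(-3\right) = -9$)
$G = 14$ ($G = 5 - -9 = 5 + 9 = 14$)
$N = -2$ ($N = - \frac{5 - 1}{2} = \left(- \frac{1}{2}\right) 4 = -2$)
$P{\left(M \right)} = -2$
$c{\left(K,g \right)} = 18 + K$ ($c{\left(K,g \right)} = \left(K + 14\right) + 4 = \left(14 + K\right) + 4 = 18 + K$)
$c^{2}{\left(P{\left(6 \right)},\left(-2 + 6\right) - 4 \right)} = \left(18 - 2\right)^{2} = 16^{2} = 256$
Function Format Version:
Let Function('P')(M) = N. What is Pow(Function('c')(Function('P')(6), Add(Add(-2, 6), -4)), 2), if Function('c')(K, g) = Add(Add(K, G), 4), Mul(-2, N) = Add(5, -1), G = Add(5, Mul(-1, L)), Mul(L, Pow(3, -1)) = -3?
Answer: 256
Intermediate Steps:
L = -9 (L = Mul(3, -3) = -9)
G = 14 (G = Add(5, Mul(-1, -9)) = Add(5, 9) = 14)
N = -2 (N = Mul(Rational(-1, 2), Add(5, -1)) = Mul(Rational(-1, 2), 4) = -2)
Function('P')(M) = -2
Function('c')(K, g) = Add(18, K) (Function('c')(K, g) = Add(Add(K, 14), 4) = Add(Add(14, K), 4) = Add(18, K))
Pow(Function('c')(Function('P')(6), Add(Add(-2, 6), -4)), 2) = Pow(Add(18, -2), 2) = Pow(16, 2) = 256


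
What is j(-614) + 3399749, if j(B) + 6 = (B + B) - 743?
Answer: 3397772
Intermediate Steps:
j(B) = -749 + 2*B (j(B) = -6 + ((B + B) - 743) = -6 + (2*B - 743) = -6 + (-743 + 2*B) = -749 + 2*B)
j(-614) + 3399749 = (-749 + 2*(-614)) + 3399749 = (-749 - 1228) + 3399749 = -1977 + 3399749 = 3397772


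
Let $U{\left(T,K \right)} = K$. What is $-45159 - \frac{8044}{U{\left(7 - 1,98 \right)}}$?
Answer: $- \frac{2216813}{49} \approx -45241.0$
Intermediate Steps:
$-45159 - \frac{8044}{U{\left(7 - 1,98 \right)}} = -45159 - \frac{8044}{98} = -45159 - \frac{4022}{49} = - \frac{2216813}{49}$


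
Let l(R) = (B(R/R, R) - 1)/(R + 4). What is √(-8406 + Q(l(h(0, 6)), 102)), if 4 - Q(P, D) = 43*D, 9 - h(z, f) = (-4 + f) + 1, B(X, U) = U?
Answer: 2*I*√3197 ≈ 113.08*I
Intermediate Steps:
h(z, f) = 12 - f (h(z, f) = 9 - ((-4 + f) + 1) = 9 - (-3 + f) = 9 + (3 - f) = 12 - f)
l(R) = (-1 + R)/(4 + R) (l(R) = (R - 1)/(R + 4) = (-1 + R)/(4 + R))
Q(P, D) = 4 - 43*D
√(-8406 + Q(l(h(0, 6)), 102)) = √(-8406 + (4 - 43*102)) = √(-8406 + (4 - 4386)) = √(-8406 - 4382) = √(-12788) = 2*I*√3197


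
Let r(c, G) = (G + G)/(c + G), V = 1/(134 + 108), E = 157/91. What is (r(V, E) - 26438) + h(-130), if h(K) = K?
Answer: -1011766292/38085 ≈ -26566.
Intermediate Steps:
E = 157/91 (E = 157*(1/91) = 157/91 ≈ 1.7253)
V = 1/242 ≈ 0.0041322
r(c, G) = 2*G/(G + c) (r(c, G) = (2*G)/(G + c) = 2*G/(G + c))
(r(V, E) - 26438) + h(-130) = (2*(157/91)/(157/91 + 1/242) - 26438) - 130 = (2*(157/91)/(38085/22022) - 26438) - 130 = (2*(157/91)*(22022/38085) - 26438) - 130 = (75988/38085 - 26438) - 130 = -1006815242/38085 - 130 = -1011766292/38085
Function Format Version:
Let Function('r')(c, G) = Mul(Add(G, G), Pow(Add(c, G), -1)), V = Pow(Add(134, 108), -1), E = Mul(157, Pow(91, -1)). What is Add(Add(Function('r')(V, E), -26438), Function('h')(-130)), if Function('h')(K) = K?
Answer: Rational(-1011766292, 38085) ≈ -26566.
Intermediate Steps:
E = Rational(157, 91) (E = Mul(157, Rational(1, 91)) = Rational(157, 91) ≈ 1.7253)
V = Rational(1, 242) (V = Pow(242, -1) = Rational(1, 242) ≈ 0.0041322)
Function('r')(c, G) = Mul(2, G, Pow(Add(G, c), -1)) (Function('r')(c, G) = Mul(Mul(2, G), Pow(Add(G, c), -1)) = Mul(2, G, Pow(Add(G, c), -1)))
Add(Add(Function('r')(V, E), -26438), Function('h')(-130)) = Add(Add(Mul(2, Rational(157, 91), Pow(Add(Rational(157, 91), Rational(1, 242)), -1)), -26438), -130) = Add(Add(Mul(2, Rational(157, 91), Pow(Rational(38085, 22022), -1)), -26438), -130) = Add(Add(Mul(2, Rational(157, 91), Rational(22022, 38085)), -26438), -130) = Add(Add(Rational(75988, 38085), -26438), -130) = Add(Rational(-1006815242, 38085), -130) = Rational(-1011766292, 38085)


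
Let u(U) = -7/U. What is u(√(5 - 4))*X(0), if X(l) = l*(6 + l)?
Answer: 0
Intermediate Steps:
u(√(5 - 4))*X(0) = (-7/√(5 - 4))*(0*(6 + 0)) = (-7/(√1))*(0*6) = -7/1*0 = -7*1*0 = -7*0 = 0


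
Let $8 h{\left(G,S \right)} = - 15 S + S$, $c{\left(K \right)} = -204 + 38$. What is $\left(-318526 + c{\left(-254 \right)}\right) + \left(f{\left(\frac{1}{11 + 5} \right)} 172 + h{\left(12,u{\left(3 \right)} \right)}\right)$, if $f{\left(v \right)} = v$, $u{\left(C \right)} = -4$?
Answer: $- \frac{1274697}{4} \approx -3.1867 \cdot 10^{5}$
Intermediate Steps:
$c{\left(K \right)} = -166$
$h{\left(G,S \right)} = - \frac{7 S}{4}$ ($h{\left(G,S \right)} = \frac{- 15 S + S}{8} = \frac{\left(-14\right) S}{8} = - \frac{7 S}{4}$)
$\left(-318526 + c{\left(-254 \right)}\right) + \left(f{\left(\frac{1}{11 + 5} \right)} 172 + h{\left(12,u{\left(3 \right)} \right)}\right) = \left(-318526 - 166\right) - \left(-7 - \frac{1}{11 + 5} \cdot 172\right) = -318692 + \left(\frac{1}{16} \cdot 172 + 7\right) = -318692 + \left(\frac{43}{4} + 7\right) = -318692 + \frac{71}{4} = - \frac{1274697}{4}$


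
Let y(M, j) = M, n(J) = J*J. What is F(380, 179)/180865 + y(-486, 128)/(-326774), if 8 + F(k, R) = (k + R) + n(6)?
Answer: 139858364/29550989755 ≈ 0.0047328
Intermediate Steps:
n(J) = J²
F(k, R) = 28 + R + k (F(k, R) = -8 + ((k + R) + 6²) = -8 + ((R + k) + 36) = -8 + (36 + R + k) = 28 + R + k)
F(380, 179)/180865 + y(-486, 128)/(-326774) = (28 + 179 + 380)/180865 - 486/(-326774) = 587*(1/180865) - 486*(-1/326774) = 587/180865 + 243/163387 = 139858364/29550989755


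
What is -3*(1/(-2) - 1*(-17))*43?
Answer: -4257/2 ≈ -2128.5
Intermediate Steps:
-3*(1/(-2) - 1*(-17))*43 = -3*(-½ + 17)*43 = -3*33/2*43 = -99/2*43 = -4257/2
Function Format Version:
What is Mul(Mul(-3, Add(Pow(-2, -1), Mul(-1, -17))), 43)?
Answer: Rational(-4257, 2) ≈ -2128.5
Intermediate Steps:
Mul(Mul(-3, Add(Pow(-2, -1), Mul(-1, -17))), 43) = Mul(Mul(-3, Add(Rational(-1, 2), 17)), 43) = Mul(Mul(-3, Rational(33, 2)), 43) = Mul(Rational(-99, 2), 43) = Rational(-4257, 2)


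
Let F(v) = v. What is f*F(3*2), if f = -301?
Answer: -1806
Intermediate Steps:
f*F(3*2) = -903*2 = -301*6 = -1806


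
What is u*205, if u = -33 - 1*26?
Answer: -12095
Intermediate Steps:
u = -59 (u = -33 - 26 = -59)
u*205 = -59*205 = -12095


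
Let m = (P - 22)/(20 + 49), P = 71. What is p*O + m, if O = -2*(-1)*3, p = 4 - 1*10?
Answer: -2435/69 ≈ -35.290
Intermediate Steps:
m = 49/69 (m = (71 - 22)/(20 + 49) = 49/69 ≈ 0.71014)
p = -6 (p = 4 - 10 = -6)
O = 6 (O = 2*3 = 6)
p*O + m = -6*6 + 49/69 = -36 + 49/69 = -2435/69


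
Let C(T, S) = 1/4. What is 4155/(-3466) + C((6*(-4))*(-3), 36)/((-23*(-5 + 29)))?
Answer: -4588853/3826464 ≈ -1.1992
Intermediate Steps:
C(T, S) = 1/4
4155/(-3466) + C((6*(-4))*(-3), 36)/((-23*(-5 + 29))) = 4155/(-3466) + 1/(4*((-23*(-5 + 29)))) = 4155*(-1/3466) + 1/(4*((-23*24))) = -4155/3466 + (1/4)/(-552) = -4155/3466 + (1/4)*(-1/552) = -4155/3466 - 1/2208 = -4588853/3826464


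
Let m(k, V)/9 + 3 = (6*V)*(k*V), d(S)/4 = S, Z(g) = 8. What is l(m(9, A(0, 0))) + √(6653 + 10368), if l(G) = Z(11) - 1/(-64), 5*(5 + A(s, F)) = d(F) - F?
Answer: 513/64 + √17021 ≈ 138.48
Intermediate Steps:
d(S) = 4*S
A(s, F) = -5 + 3*F/5 (A(s, F) = -5 + (4*F - F)/5 = -5 + (3*F)/5 = -5 + 3*F/5)
m(k, V) = -27 + 54*k*V² (m(k, V) = -27 + 9*((6*V)*(k*V)) = -27 + 9*((6*V)*(V*k)) = -27 + 9*(6*k*V²) = -27 + 54*k*V²)
l(G) = 513/64 (l(G) = 8 - 1/(-64) = 8 - 1*(-1/64) = 8 + 1/64 = 513/64)
l(m(9, A(0, 0))) + √(6653 + 10368) = 513/64 + √(6653 + 10368) = 513/64 + √17021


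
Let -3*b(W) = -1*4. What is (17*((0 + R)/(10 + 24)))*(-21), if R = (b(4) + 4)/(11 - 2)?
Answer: -56/9 ≈ -6.2222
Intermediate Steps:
b(W) = 4/3 (b(W) = -(-1)*4/3 = -1/3*(-4) = 4/3)
R = 16/27 (R = (4/3 + 4)/(11 - 2) = (16/3)/9 = (16/3)*(1/9) = 16/27 ≈ 0.59259)
(17*((0 + R)/(10 + 24)))*(-21) = (17*((0 + 16/27)/(10 + 24)))*(-21) = (17*((16/27)/34))*(-21) = (17*((16/27)*(1/34)))*(-21) = (17*(8/459))*(-21) = (8/27)*(-21) = -56/9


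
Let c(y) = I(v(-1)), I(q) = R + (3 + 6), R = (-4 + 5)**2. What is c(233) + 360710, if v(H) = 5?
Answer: 360720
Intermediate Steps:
R = 1 (R = 1**2 = 1)
I(q) = 10 (I(q) = 1 + (3 + 6) = 1 + 9 = 10)
c(y) = 10
c(233) + 360710 = 10 + 360710 = 360720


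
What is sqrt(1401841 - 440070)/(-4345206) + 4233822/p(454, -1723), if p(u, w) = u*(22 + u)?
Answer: 2116911/108052 - sqrt(961771)/4345206 ≈ 19.591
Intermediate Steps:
sqrt(1401841 - 440070)/(-4345206) + 4233822/p(454, -1723) = sqrt(1401841 - 440070)/(-4345206) + 4233822/((454*(22 + 454))) = sqrt(961771)*(-1/4345206) + 4233822/((454*476)) = -sqrt(961771)/4345206 + 4233822/216104 = -sqrt(961771)/4345206 + 4233822*(1/216104) = -sqrt(961771)/4345206 + 2116911/108052 = 2116911/108052 - sqrt(961771)/4345206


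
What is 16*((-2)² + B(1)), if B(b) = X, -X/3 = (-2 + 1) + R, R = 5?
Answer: -128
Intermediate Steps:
X = -12 (X = -3*((-2 + 1) + 5) = -3*(-1 + 5) = -3*4 = -12)
B(b) = -12
16*((-2)² + B(1)) = 16*((-2)² - 12) = 16*(4 - 12) = 16*(-8) = -128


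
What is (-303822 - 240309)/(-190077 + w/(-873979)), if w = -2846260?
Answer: 475559067249/166120460123 ≈ 2.8627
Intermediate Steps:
(-303822 - 240309)/(-190077 + w/(-873979)) = (-303822 - 240309)/(-190077 - 2846260/(-873979)) = -544131/(-190077 - 2846260*(-1/873979)) = -544131/(-190077 + 2846260/873979) = -544131/(-166120460123/873979) = -544131*(-873979/166120460123) = 475559067249/166120460123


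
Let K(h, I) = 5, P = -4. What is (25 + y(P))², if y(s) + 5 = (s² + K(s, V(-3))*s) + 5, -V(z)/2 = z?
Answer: 441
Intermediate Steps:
V(z) = -2*z
y(s) = s² + 5*s (y(s) = -5 + ((s² + 5*s) + 5) = -5 + (5 + s² + 5*s) = s² + 5*s)
(25 + y(P))² = (25 - 4*(5 - 4))² = (25 - 4*1)² = (25 - 4)² = 21² = 441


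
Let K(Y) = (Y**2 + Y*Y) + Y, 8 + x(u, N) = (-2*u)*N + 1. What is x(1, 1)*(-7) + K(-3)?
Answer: 78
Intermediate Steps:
x(u, N) = -7 - 2*N*u (x(u, N) = -8 + ((-2*u)*N + 1) = -8 + (-2*N*u + 1) = -8 + (1 - 2*N*u) = -7 - 2*N*u)
K(Y) = Y + 2*Y**2 (K(Y) = (Y**2 + Y**2) + Y = 2*Y**2 + Y = Y + 2*Y**2)
x(1, 1)*(-7) + K(-3) = (-7 - 2*1*1)*(-7) - 3*(1 + 2*(-3)) = (-7 - 2)*(-7) - 3*(1 - 6) = -9*(-7) - 3*(-5) = 63 + 15 = 78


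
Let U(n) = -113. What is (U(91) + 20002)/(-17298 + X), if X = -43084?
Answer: -19889/60382 ≈ -0.32939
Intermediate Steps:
(U(91) + 20002)/(-17298 + X) = (-113 + 20002)/(-17298 - 43084) = 19889/(-60382) = 19889*(-1/60382) = -19889/60382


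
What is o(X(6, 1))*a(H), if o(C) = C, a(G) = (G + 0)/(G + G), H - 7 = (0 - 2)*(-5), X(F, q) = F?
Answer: 3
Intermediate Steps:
H = 17 (H = 7 + (0 - 2)*(-5) = 7 - 2*(-5) = 7 + 10 = 17)
a(G) = ½ (a(G) = G/((2*G)) = G*(1/(2*G)) = ½)
o(X(6, 1))*a(H) = 6*(½) = 3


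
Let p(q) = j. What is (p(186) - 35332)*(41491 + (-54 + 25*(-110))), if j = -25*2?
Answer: -1368823434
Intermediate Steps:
j = -50
p(q) = -50
(p(186) - 35332)*(41491 + (-54 + 25*(-110))) = (-50 - 35332)*(41491 + (-54 + 25*(-110))) = -35382*(41491 + (-54 - 2750)) = -35382*(41491 - 2804) = -35382*38687 = -1368823434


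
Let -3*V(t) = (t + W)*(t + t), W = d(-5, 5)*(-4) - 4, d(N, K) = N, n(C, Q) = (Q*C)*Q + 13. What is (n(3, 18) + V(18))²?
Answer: 332929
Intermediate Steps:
n(C, Q) = 13 + C*Q² (n(C, Q) = (C*Q)*Q + 13 = C*Q² + 13 = 13 + C*Q²)
W = 16 (W = -5*(-4) - 4 = 20 - 4 = 16)
V(t) = -2*t*(16 + t)/3 (V(t) = -(t + 16)*(t + t)/3 = -(16 + t)*2*t/3 = -2*t*(16 + t)/3)
(n(3, 18) + V(18))² = ((13 + 3*18²) - ⅔*18*(16 + 18))² = ((13 + 3*324) - ⅔*18*34)² = ((13 + 972) - 408)² = (985 - 408)² = 577² = 332929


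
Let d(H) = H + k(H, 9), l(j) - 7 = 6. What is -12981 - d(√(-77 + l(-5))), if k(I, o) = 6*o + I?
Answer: -13035 - 16*I ≈ -13035.0 - 16.0*I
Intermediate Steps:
k(I, o) = I + 6*o
l(j) = 13 (l(j) = 7 + 6 = 13)
d(H) = 54 + 2*H (d(H) = H + (H + 6*9) = H + (H + 54) = H + (54 + H) = 54 + 2*H)
-12981 - d(√(-77 + l(-5))) = -12981 - (54 + 2*√(-77 + 13)) = -12981 - (54 + 2*√(-64)) = -12981 - (54 + 2*(8*I)) = -12981 - (54 + 16*I) = -12981 + (-54 - 16*I) = -13035 - 16*I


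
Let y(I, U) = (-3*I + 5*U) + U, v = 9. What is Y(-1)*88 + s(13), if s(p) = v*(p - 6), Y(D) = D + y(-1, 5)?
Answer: 2879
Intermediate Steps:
y(I, U) = -3*I + 6*U
Y(D) = 33 + D (Y(D) = D + (-3*(-1) + 6*5) = D + (3 + 30) = D + 33 = 33 + D)
s(p) = -54 + 9*p (s(p) = 9*(p - 6) = 9*(-6 + p) = -54 + 9*p)
Y(-1)*88 + s(13) = (33 - 1)*88 + (-54 + 9*13) = 32*88 + (-54 + 117) = 2816 + 63 = 2879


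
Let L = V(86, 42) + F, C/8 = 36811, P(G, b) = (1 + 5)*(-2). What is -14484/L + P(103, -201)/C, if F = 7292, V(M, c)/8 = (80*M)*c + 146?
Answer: -89441789/14234445590 ≈ -0.0062835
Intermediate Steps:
P(G, b) = -12 (P(G, b) = 6*(-2) = -12)
V(M, c) = 1168 + 640*M*c (V(M, c) = 8*((80*M)*c + 146) = 8*(80*M*c + 146) = 8*(146 + 80*M*c) = 1168 + 640*M*c)
C = 294488 (C = 8*36811 = 294488)
L = 2320140 (L = (1168 + 640*86*42) + 7292 = (1168 + 2311680) + 7292 = 2312848 + 7292 = 2320140)
-14484/L + P(103, -201)/C = -14484/2320140 - 12/294488 = -14484*1/2320140 - 12*1/294488 = -1207/193345 - 3/73622 = -89441789/14234445590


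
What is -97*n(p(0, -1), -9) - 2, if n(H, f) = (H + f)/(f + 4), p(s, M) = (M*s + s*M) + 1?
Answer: -786/5 ≈ -157.20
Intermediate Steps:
p(s, M) = 1 + 2*M*s (p(s, M) = (M*s + M*s) + 1 = 2*M*s + 1 = 1 + 2*M*s)
n(H, f) = (H + f)/(4 + f)
-97*n(p(0, -1), -9) - 2 = -97*((1 + 2*(-1)*0) - 9)/(4 - 9) - 2 = -97*((1 + 0) - 9)/(-5) - 2 = -(-97)*(1 - 9)/5 - 2 = -(-97)*(-8)/5 - 2 = -97*8/5 - 2 = -776/5 - 2 = -786/5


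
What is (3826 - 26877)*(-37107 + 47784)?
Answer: -246115527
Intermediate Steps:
(3826 - 26877)*(-37107 + 47784) = -23051*10677 = -246115527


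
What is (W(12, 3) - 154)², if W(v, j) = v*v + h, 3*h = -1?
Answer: 961/9 ≈ 106.78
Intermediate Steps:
h = -⅓ (h = (⅓)*(-1) = -⅓ ≈ -0.33333)
W(v, j) = -⅓ + v² (W(v, j) = v*v - ⅓ = v² - ⅓ = -⅓ + v²)
(W(12, 3) - 154)² = ((-⅓ + 12²) - 154)² = ((-⅓ + 144) - 154)² = (431/3 - 154)² = (-31/3)² = 961/9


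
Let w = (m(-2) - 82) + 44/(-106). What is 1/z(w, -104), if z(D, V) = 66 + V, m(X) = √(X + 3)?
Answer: -1/38 ≈ -0.026316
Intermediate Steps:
m(X) = √(3 + X)
w = -4315/53 (w = (√(3 - 2) - 82) + 44/(-106) = (√1 - 82) + 44*(-1/106) = (1 - 82) - 22/53 = -81 - 22/53 = -4315/53 ≈ -81.415)
1/z(w, -104) = 1/(66 - 104) = 1/(-38) = -1/38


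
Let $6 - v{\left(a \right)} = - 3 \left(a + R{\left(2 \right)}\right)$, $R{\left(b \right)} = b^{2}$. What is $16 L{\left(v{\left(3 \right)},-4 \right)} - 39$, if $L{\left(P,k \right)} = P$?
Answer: $393$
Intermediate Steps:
$v{\left(a \right)} = 18 + 3 a$ ($v{\left(a \right)} = 6 - - 3 \left(a + 2^{2}\right) = 6 - - 3 \left(a + 4\right) = 6 - - 3 \left(4 + a\right) = 6 - \left(-12 - 3 a\right) = 6 + \left(12 + 3 a\right) = 18 + 3 a$)
$16 L{\left(v{\left(3 \right)},-4 \right)} - 39 = 16 \left(18 + 3 \cdot 3\right) - 39 = 16 \left(18 + 9\right) - 39 = 16 \cdot 27 - 39 = 432 - 39 = 393$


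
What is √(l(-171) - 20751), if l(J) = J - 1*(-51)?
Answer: 3*I*√2319 ≈ 144.47*I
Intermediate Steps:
l(J) = 51 + J (l(J) = J + 51 = 51 + J)
√(l(-171) - 20751) = √((51 - 171) - 20751) = √(-120 - 20751) = √(-20871) = 3*I*√2319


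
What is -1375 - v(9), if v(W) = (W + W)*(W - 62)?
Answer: -421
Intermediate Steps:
v(W) = 2*W*(-62 + W) (v(W) = (2*W)*(-62 + W) = 2*W*(-62 + W))
-1375 - v(9) = -1375 - 2*9*(-62 + 9) = -1375 - 2*9*(-53) = -1375 - 1*(-954) = -1375 + 954 = -421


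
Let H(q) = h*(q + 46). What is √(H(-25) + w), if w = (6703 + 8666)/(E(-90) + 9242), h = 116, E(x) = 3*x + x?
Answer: 3*√21368040258/8882 ≈ 49.373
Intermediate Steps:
E(x) = 4*x
H(q) = 5336 + 116*q (H(q) = 116*(q + 46) = 116*(46 + q) = 5336 + 116*q)
w = 15369/8882 (w = (6703 + 8666)/(4*(-90) + 9242) = 15369/(-360 + 9242) = 15369/8882 ≈ 1.7304)
√(H(-25) + w) = √((5336 + 116*(-25)) + 15369/8882) = √((5336 - 2900) + 15369/8882) = √(2436 + 15369/8882) = √(21651921/8882) = 3*√21368040258/8882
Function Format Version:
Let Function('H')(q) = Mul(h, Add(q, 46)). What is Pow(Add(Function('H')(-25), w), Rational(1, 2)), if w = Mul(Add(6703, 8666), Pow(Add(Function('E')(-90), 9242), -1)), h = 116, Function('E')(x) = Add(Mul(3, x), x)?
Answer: Mul(Rational(3, 8882), Pow(21368040258, Rational(1, 2))) ≈ 49.373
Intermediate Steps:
Function('E')(x) = Mul(4, x)
Function('H')(q) = Add(5336, Mul(116, q)) (Function('H')(q) = Mul(116, Add(q, 46)) = Mul(116, Add(46, q)) = Add(5336, Mul(116, q)))
w = Rational(15369, 8882) (w = Mul(Add(6703, 8666), Pow(Add(Mul(4, -90), 9242), -1)) = Mul(15369, Pow(Add(-360, 9242), -1)) = Mul(15369, Pow(8882, -1)) = Mul(15369, Rational(1, 8882)) = Rational(15369, 8882) ≈ 1.7304)
Pow(Add(Function('H')(-25), w), Rational(1, 2)) = Pow(Add(Add(5336, Mul(116, -25)), Rational(15369, 8882)), Rational(1, 2)) = Pow(Add(Add(5336, -2900), Rational(15369, 8882)), Rational(1, 2)) = Pow(Add(2436, Rational(15369, 8882)), Rational(1, 2)) = Pow(Rational(21651921, 8882), Rational(1, 2)) = Mul(Rational(3, 8882), Pow(21368040258, Rational(1, 2)))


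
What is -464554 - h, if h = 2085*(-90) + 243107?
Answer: -520011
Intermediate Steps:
h = 55457 (h = -187650 + 243107 = 55457)
-464554 - h = -464554 - 1*55457 = -464554 - 55457 = -520011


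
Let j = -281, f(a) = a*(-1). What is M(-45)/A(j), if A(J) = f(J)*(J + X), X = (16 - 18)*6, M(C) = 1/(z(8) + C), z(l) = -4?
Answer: 1/4034317 ≈ 2.4787e-7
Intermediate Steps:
f(a) = -a
M(C) = 1/(-4 + C)
X = -12 (X = -2*6 = -12)
A(J) = -J*(-12 + J) (A(J) = (-J)*(J - 12) = (-J)*(-12 + J) = -J*(-12 + J))
M(-45)/A(j) = 1/((-4 - 45)*((-281*(12 - 1*(-281))))) = 1/((-49)*((-281*(12 + 281)))) = -1/(49*((-281*293))) = -1/49/(-82333) = -1/49*(-1/82333) = 1/4034317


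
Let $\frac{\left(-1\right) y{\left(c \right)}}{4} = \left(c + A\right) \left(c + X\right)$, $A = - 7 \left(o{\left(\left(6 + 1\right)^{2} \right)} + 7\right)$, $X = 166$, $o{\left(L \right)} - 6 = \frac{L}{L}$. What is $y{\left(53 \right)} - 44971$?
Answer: $-5551$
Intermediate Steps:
$o{\left(L \right)} = 7$ ($o{\left(L \right)} = 6 + \frac{L}{L} = 6 + 1 = 7$)
$A = -98$ ($A = - 7 \left(7 + 7\right) = \left(-7\right) 14 = -98$)
$y{\left(c \right)} = - 4 \left(-98 + c\right) \left(166 + c\right)$ ($y{\left(c \right)} = - 4 \left(c - 98\right) \left(c + 166\right) = - 4 \left(-98 + c\right) \left(166 + c\right)$)
$y{\left(53 \right)} - 44971 = \left(65072 - 14416 - 4 \cdot 53^{2}\right) - 44971 = \left(65072 - 14416 - 11236\right) - 44971 = 39420 - 44971 = -5551$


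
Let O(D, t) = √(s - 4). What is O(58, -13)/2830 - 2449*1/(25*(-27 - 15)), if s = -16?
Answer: 2449/1050 + I*√5/1415 ≈ 2.3324 + 0.0015803*I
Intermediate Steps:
O(D, t) = 2*I*√5 (O(D, t) = √(-16 - 4) = √(-20) = 2*I*√5)
O(58, -13)/2830 - 2449*1/(25*(-27 - 15)) = (2*I*√5)/2830 - 2449*1/(25*(-27 - 15)) = (2*I*√5)*(1/2830) - 2449/(25*(-42)) = I*√5/1415 - 2449/(-1050) = I*√5/1415 - 2449*(-1/1050) = I*√5/1415 + 2449/1050 = 2449/1050 + I*√5/1415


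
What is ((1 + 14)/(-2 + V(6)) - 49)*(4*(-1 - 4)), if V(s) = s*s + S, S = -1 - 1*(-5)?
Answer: 18470/19 ≈ 972.11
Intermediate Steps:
S = 4 (S = -1 + 5 = 4)
V(s) = 4 + s² (V(s) = s*s + 4 = s² + 4 = 4 + s²)
((1 + 14)/(-2 + V(6)) - 49)*(4*(-1 - 4)) = ((1 + 14)/(-2 + (4 + 6²)) - 49)*(4*(-1 - 4)) = (15/(-2 + (4 + 36)) - 49)*(4*(-5)) = (15/(-2 + 40) - 49)*(-20) = (15/38 - 49)*(-20) = -1847/38*(-20) = 18470/19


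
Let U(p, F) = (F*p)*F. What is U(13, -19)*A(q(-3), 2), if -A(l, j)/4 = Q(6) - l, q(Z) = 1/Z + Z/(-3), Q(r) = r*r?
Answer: -1989832/3 ≈ -6.6328e+5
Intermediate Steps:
Q(r) = r²
U(p, F) = p*F²
q(Z) = 1/Z - Z/3 (q(Z) = 1/Z + Z*(-⅓) = 1/Z - Z/3)
A(l, j) = -144 + 4*l (A(l, j) = -4*(6² - l) = -4*(36 - l) = -144 + 4*l)
U(13, -19)*A(q(-3), 2) = (13*(-19)²)*(-144 + 4*(1/(-3) - ⅓*(-3))) = (13*361)*(-144 + 4*(-⅓ + 1)) = 4693*(-144 + 4*(⅔)) = 4693*(-144 + 8/3) = 4693*(-424/3) = -1989832/3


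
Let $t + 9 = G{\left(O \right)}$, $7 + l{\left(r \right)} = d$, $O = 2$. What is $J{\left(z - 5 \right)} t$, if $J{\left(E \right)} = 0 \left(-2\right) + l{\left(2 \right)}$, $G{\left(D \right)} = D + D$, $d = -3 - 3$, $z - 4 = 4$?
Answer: $65$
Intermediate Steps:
$z = 8$ ($z = 4 + 4 = 8$)
$d = -6$ ($d = -3 - 3 = -6$)
$l{\left(r \right)} = -13$ ($l{\left(r \right)} = -7 - 6 = -13$)
$G{\left(D \right)} = 2 D$
$J{\left(E \right)} = -13$ ($J{\left(E \right)} = 0 \left(-2\right) - 13 = 0 - 13 = -13$)
$t = -5$ ($t = -9 + 2 \cdot 2 = -9 + 4 = -5$)
$J{\left(z - 5 \right)} t = \left(-13\right) \left(-5\right) = 65$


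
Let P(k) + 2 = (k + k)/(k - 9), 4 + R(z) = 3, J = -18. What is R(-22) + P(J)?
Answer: -5/3 ≈ -1.6667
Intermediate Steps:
R(z) = -1 (R(z) = -4 + 3 = -1)
P(k) = -2 + 2*k/(-9 + k) (P(k) = -2 + (k + k)/(k - 9) = -2 + (2*k)/(-9 + k) = -2 + 2*k/(-9 + k))
R(-22) + P(J) = -1 + 18/(-9 - 18) = -1 + 18/(-27) = -1 + 18*(-1/27) = -1 - ⅔ = -5/3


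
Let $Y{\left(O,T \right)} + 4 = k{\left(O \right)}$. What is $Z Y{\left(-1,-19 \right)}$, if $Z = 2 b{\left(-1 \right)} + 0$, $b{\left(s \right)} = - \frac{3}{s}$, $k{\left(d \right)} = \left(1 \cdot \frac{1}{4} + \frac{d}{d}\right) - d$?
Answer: $- \frac{21}{2} \approx -10.5$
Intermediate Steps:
$k{\left(d \right)} = \frac{5}{4} - d$ ($k{\left(d \right)} = \left(1 \cdot \frac{1}{4} + 1\right) - d = \left(\frac{1}{4} + 1\right) - d = \frac{5}{4} - d$)
$Y{\left(O,T \right)} = - \frac{11}{4} - O$ ($Y{\left(O,T \right)} = -4 - \left(- \frac{5}{4} + O\right) = - \frac{11}{4} - O$)
$Z = 6$ ($Z = 2 \left(- \frac{3}{-1}\right) + 0 = 2 \left(\left(-3\right) \left(-1\right)\right) + 0 = 2 \cdot 3 + 0 = 6 + 0 = 6$)
$Z Y{\left(-1,-19 \right)} = 6 \left(- \frac{11}{4} - -1\right) = 6 \left(- \frac{11}{4} + 1\right) = 6 \left(- \frac{7}{4}\right) = - \frac{21}{2}$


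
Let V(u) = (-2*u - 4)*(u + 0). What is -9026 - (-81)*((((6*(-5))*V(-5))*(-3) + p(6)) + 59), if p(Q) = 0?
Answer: -222947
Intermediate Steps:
V(u) = u*(-4 - 2*u) (V(u) = (-4 - 2*u)*u = u*(-4 - 2*u))
-9026 - (-81)*((((6*(-5))*V(-5))*(-3) + p(6)) + 59) = -9026 - (-81)*((((6*(-5))*(-2*(-5)*(2 - 5)))*(-3) + 0) + 59) = -9026 - (-81)*((-(-60)*(-5)*(-3)*(-3) + 0) + 59) = -9026 - (-81)*((-30*(-30)*(-3) + 0) + 59) = -9026 - (-81)*((900*(-3) + 0) + 59) = -9026 - (-81)*((-2700 + 0) + 59) = -9026 - (-81)*(-2700 + 59) = -9026 - (-81)*(-2641) = -9026 - 1*213921 = -9026 - 213921 = -222947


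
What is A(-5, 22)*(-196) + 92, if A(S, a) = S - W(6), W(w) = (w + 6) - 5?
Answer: 2444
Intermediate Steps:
W(w) = 1 + w (W(w) = (6 + w) - 5 = 1 + w)
A(S, a) = -7 + S (A(S, a) = S - (1 + 6) = S - 1*7 = S - 7 = -7 + S)
A(-5, 22)*(-196) + 92 = (-7 - 5)*(-196) + 92 = -12*(-196) + 92 = 2352 + 92 = 2444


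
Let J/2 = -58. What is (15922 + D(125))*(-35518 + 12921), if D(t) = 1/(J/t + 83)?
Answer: -3691082628031/10259 ≈ -3.5979e+8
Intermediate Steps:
J = -116 (J = 2*(-58) = -116)
D(t) = 1/(83 - 116/t) (D(t) = 1/(-116/t + 83) = 1/(83 - 116/t))
(15922 + D(125))*(-35518 + 12921) = (15922 + 125/(-116 + 83*125))*(-35518 + 12921) = (15922 + 125/(-116 + 10375))*(-22597) = (15922 + 125/10259)*(-22597) = (163343923/10259)*(-22597) = -3691082628031/10259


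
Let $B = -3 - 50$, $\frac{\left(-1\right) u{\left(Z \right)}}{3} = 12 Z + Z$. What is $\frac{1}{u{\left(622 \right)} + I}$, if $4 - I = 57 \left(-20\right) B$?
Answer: $- \frac{1}{84674} \approx -1.181 \cdot 10^{-5}$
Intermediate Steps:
$u{\left(Z \right)} = - 39 Z$ ($u{\left(Z \right)} = - 3 \left(12 Z + Z\right) = - 3 \cdot 13 Z = - 39 Z$)
$B = -53$
$I = -60416$ ($I = 4 - 57 \left(-20\right) \left(-53\right) = 4 - \left(-1140\right) \left(-53\right) = 4 - 60420 = -60416$)
$\frac{1}{u{\left(622 \right)} + I} = \frac{1}{\left(-39\right) 622 - 60416} = \frac{1}{-24258 - 60416} = \frac{1}{-84674} = - \frac{1}{84674}$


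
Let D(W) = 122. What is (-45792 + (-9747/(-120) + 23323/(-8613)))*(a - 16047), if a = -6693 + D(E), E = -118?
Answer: 178107805972007/172260 ≈ 1.0339e+9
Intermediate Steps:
a = -6571 (a = -6693 + 122 = -6571)
(-45792 + (-9747/(-120) + 23323/(-8613)))*(a - 16047) = (-45792 + (-9747/(-120) + 23323/(-8613)))*(-6571 - 16047) = (-45792 + (-9747*(-1/120) + 23323*(-1/8613)))*(-22618) = (-45792 + (3249/40 - 23323/8613))*(-22618) = (-45792 + 27050717/344520)*(-22618) = -15749209123/344520*(-22618) = 178107805972007/172260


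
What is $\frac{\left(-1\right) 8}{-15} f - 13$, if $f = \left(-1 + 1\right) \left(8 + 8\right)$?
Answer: $-13$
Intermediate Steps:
$f = 0$ ($f = 0 \cdot 16 = 0$)
$\frac{\left(-1\right) 8}{-15} f - 13 = \frac{\left(-1\right) 8}{-15} \cdot 0 - 13 = \left(-8\right) \left(- \frac{1}{15}\right) 0 - 13 = \frac{8}{15} \cdot 0 - 13 = 0 - 13 = -13$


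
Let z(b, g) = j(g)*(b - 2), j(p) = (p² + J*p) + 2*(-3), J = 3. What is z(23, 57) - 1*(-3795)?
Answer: 75489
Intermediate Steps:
j(p) = -6 + p² + 3*p (j(p) = (p² + 3*p) + 2*(-3) = (p² + 3*p) - 6 = -6 + p² + 3*p)
z(b, g) = (-2 + b)*(-6 + g² + 3*g) (z(b, g) = (-6 + g² + 3*g)*(b - 2) = (-6 + g² + 3*g)*(-2 + b) = (-2 + b)*(-6 + g² + 3*g))
z(23, 57) - 1*(-3795) = (-2 + 23)*(-6 + 57² + 3*57) - 1*(-3795) = 21*(-6 + 3249 + 171) + 3795 = 21*3414 + 3795 = 71694 + 3795 = 75489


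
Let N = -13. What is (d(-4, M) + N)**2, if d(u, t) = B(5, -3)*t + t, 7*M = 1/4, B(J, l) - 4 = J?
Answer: 31329/196 ≈ 159.84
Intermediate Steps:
B(J, l) = 4 + J
M = 1/28 (M = (1/7)/4 = (1/7)*(1/4) = 1/28 ≈ 0.035714)
d(u, t) = 10*t (d(u, t) = (4 + 5)*t + t = 9*t + t = 10*t)
(d(-4, M) + N)**2 = (10*(1/28) - 13)**2 = (5/14 - 13)**2 = (-177/14)**2 = 31329/196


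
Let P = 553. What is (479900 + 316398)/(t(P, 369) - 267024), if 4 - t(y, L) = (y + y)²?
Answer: -398149/745128 ≈ -0.53434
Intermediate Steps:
t(y, L) = 4 - 4*y² (t(y, L) = 4 - (y + y)² = 4 - (2*y)² = 4 - 4*y²)
(479900 + 316398)/(t(P, 369) - 267024) = (479900 + 316398)/((4 - 4*553²) - 267024) = 796298/((4 - 4*305809) - 267024) = 796298/((4 - 1223236) - 267024) = 796298/(-1223232 - 267024) = 796298/(-1490256) = 796298*(-1/1490256) = -398149/745128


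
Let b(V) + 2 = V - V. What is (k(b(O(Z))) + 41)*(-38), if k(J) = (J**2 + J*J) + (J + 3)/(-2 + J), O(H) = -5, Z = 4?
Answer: -3705/2 ≈ -1852.5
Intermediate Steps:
b(V) = -2 (b(V) = -2 + (V - V) = -2 + 0 = -2)
k(J) = 2*J**2 + (3 + J)/(-2 + J) (k(J) = (J**2 + J**2) + (3 + J)/(-2 + J) = 2*J**2 + (3 + J)/(-2 + J))
(k(b(O(Z))) + 41)*(-38) = ((3 - 2 - 4*(-2)**2 + 2*(-2)**3)/(-2 - 2) + 41)*(-38) = ((3 - 2 - 4*4 + 2*(-8))/(-4) + 41)*(-38) = (-(3 - 2 - 16 - 16)/4 + 41)*(-38) = (-1/4*(-31) + 41)*(-38) = (31/4 + 41)*(-38) = (195/4)*(-38) = -3705/2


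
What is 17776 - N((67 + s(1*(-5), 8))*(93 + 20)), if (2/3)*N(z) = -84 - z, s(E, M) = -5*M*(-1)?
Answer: 72077/2 ≈ 36039.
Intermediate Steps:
s(E, M) = 5*M
N(z) = -126 - 3*z/2 (N(z) = 3*(-84 - z)/2 = -126 - 3*z/2)
17776 - N((67 + s(1*(-5), 8))*(93 + 20)) = 17776 - (-126 - 3*(67 + 5*8)*(93 + 20)/2) = 17776 - (-126 - 3*(67 + 40)*113/2) = 17776 - (-126 - 321*113/2) = 17776 - (-126 - 3/2*12091) = 17776 - (-126 - 36273/2) = 17776 - 1*(-36525/2) = 17776 + 36525/2 = 72077/2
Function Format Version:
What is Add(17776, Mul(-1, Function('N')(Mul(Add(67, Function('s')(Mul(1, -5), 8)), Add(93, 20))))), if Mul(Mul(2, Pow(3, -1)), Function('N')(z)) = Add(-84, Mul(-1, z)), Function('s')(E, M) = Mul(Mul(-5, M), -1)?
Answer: Rational(72077, 2) ≈ 36039.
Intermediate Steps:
Function('s')(E, M) = Mul(5, M)
Function('N')(z) = Add(-126, Mul(Rational(-3, 2), z)) (Function('N')(z) = Mul(Rational(3, 2), Add(-84, Mul(-1, z))) = Add(-126, Mul(Rational(-3, 2), z)))
Add(17776, Mul(-1, Function('N')(Mul(Add(67, Function('s')(Mul(1, -5), 8)), Add(93, 20))))) = Add(17776, Mul(-1, Add(-126, Mul(Rational(-3, 2), Mul(Add(67, Mul(5, 8)), Add(93, 20)))))) = Add(17776, Mul(-1, Add(-126, Mul(Rational(-3, 2), Mul(Add(67, 40), 113))))) = Add(17776, Mul(-1, Add(-126, Mul(Rational(-3, 2), Mul(107, 113))))) = Add(17776, Mul(-1, Add(-126, Mul(Rational(-3, 2), 12091)))) = Add(17776, Mul(-1, Add(-126, Rational(-36273, 2)))) = Add(17776, Mul(-1, Rational(-36525, 2))) = Add(17776, Rational(36525, 2)) = Rational(72077, 2)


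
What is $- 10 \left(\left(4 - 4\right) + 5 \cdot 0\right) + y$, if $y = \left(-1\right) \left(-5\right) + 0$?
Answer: $5$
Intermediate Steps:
$y = 5$ ($y = 5 + 0 = 5$)
$- 10 \left(\left(4 - 4\right) + 5 \cdot 0\right) + y = - 10 \left(\left(4 - 4\right) + 5 \cdot 0\right) + 5 = - 10 \left(\left(4 - 4\right) + 0\right) + 5 = - 10 \left(0 + 0\right) + 5 = \left(-10\right) 0 + 5 = 0 + 5 = 5$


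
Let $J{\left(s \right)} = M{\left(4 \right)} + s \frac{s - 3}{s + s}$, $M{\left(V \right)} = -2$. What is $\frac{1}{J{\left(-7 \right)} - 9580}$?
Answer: $- \frac{1}{9587} \approx -0.00010431$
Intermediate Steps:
$J{\left(s \right)} = - \frac{7}{2} + \frac{s}{2}$ ($J{\left(s \right)} = -2 + s \frac{s - 3}{s + s} = -2 + s \frac{-3 + s}{2 s} = -2 + \left(- \frac{3}{2} + \frac{s}{2}\right) = - \frac{7}{2} + \frac{s}{2}$)
$\frac{1}{J{\left(-7 \right)} - 9580} = \frac{1}{\left(- \frac{7}{2} + \frac{1}{2} \left(-7\right)\right) - 9580} = \frac{1}{\left(- \frac{7}{2} - \frac{7}{2}\right) - 9580} = \frac{1}{-7 - 9580} = \frac{1}{-9587} = - \frac{1}{9587}$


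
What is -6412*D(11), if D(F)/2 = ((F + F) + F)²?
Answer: -13965336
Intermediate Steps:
D(F) = 18*F² (D(F) = 2*((F + F) + F)² = 2*(2*F + F)² = 2*(3*F)² = 2*(9*F²) = 18*F²)
-6412*D(11) = -115416*11² = -115416*121 = -6412*2178 = -13965336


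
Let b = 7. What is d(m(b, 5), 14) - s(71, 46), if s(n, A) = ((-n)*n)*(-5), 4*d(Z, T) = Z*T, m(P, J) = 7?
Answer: -50361/2 ≈ -25181.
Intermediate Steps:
d(Z, T) = T*Z/4 (d(Z, T) = (Z*T)/4 = (T*Z)/4 = T*Z/4)
s(n, A) = 5*n² (s(n, A) = -n²*(-5) = 5*n²)
d(m(b, 5), 14) - s(71, 46) = (¼)*14*7 - 5*71² = 49/2 - 5*5041 = 49/2 - 1*25205 = 49/2 - 25205 = -50361/2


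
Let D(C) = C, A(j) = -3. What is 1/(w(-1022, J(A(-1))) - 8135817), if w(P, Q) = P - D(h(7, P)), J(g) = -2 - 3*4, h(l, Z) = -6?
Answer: -1/8136833 ≈ -1.2290e-7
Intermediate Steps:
J(g) = -14 (J(g) = -2 - 12 = -14)
w(P, Q) = 6 + P (w(P, Q) = P - 1*(-6) = P + 6 = 6 + P)
1/(w(-1022, J(A(-1))) - 8135817) = 1/((6 - 1022) - 8135817) = 1/(-1016 - 8135817) = 1/(-8136833) = -1/8136833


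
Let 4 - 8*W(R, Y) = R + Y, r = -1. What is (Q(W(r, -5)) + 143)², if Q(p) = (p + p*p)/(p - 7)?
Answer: 171898321/8464 ≈ 20309.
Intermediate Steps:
W(R, Y) = ½ - R/8 - Y/8 (W(R, Y) = ½ - (R + Y)/8 = ½ + (-R/8 - Y/8) = ½ - R/8 - Y/8)
Q(p) = (p + p²)/(-7 + p)
(Q(W(r, -5)) + 143)² = ((½ - ⅛*(-1) - ⅛*(-5))*(1 + (½ - ⅛*(-1) - ⅛*(-5)))/(-7 + (½ - ⅛*(-1) - ⅛*(-5))) + 143)² = ((½ + ⅛ + 5/8)*(1 + (½ + ⅛ + 5/8))/(-7 + (½ + ⅛ + 5/8)) + 143)² = (5*(1 + 5/4)/(4*(-7 + 5/4)) + 143)² = ((5/4)*(9/4)/(-23/4) + 143)² = ((5/4)*(-4/23)*(9/4) + 143)² = (-45/92 + 143)² = (13111/92)² = 171898321/8464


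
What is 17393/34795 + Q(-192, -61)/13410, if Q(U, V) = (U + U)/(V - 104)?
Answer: 1283266091/2566305225 ≈ 0.50004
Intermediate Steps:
Q(U, V) = 2*U/(-104 + V) (Q(U, V) = (2*U)/(-104 + V) = 2*U/(-104 + V))
17393/34795 + Q(-192, -61)/13410 = 17393/34795 + (2*(-192)/(-104 - 61))/13410 = 17393*(1/34795) + (2*(-192)/(-165))*(1/13410) = 17393/34795 + (2*(-192)*(-1/165))*(1/13410) = 17393/34795 + (128/55)*(1/13410) = 17393/34795 + 64/368775 = 1283266091/2566305225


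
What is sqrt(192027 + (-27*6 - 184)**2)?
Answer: sqrt(311743) ≈ 558.34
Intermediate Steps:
sqrt(192027 + (-27*6 - 184)**2) = sqrt(192027 + (-162 - 184)**2) = sqrt(192027 + (-346)**2) = sqrt(192027 + 119716) = sqrt(311743)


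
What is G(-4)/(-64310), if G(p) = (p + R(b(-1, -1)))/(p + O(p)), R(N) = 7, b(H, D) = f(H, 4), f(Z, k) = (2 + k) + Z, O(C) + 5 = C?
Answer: 3/836030 ≈ 3.5884e-6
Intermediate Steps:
O(C) = -5 + C
f(Z, k) = 2 + Z + k
b(H, D) = 6 + H (b(H, D) = 2 + H + 4 = 6 + H)
G(p) = (7 + p)/(-5 + 2*p) (G(p) = (p + 7)/(p + (-5 + p)) = (7 + p)/(-5 + 2*p))
G(-4)/(-64310) = ((7 - 4)/(-5 + 2*(-4)))/(-64310) = (3/(-5 - 8))*(-1/64310) = (3/(-13))*(-1/64310) = -1/13*3*(-1/64310) = -3/13*(-1/64310) = 3/836030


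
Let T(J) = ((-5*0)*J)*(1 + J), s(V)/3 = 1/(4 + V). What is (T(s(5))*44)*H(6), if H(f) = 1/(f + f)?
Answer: 0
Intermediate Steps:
s(V) = 3/(4 + V)
H(f) = 1/(2*f)
T(J) = 0 (T(J) = (0*J)*(1 + J) = 0*(1 + J) = 0)
(T(s(5))*44)*H(6) = (0*44)*((½)/6) = 0*((½)*(⅙)) = 0*(1/12) = 0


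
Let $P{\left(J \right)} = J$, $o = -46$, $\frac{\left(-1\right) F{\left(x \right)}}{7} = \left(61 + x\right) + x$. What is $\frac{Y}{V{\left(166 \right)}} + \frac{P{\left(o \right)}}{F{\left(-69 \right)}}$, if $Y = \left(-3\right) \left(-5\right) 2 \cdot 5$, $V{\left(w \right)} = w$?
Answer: $\frac{36607}{44737} \approx 0.81827$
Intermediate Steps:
$F{\left(x \right)} = -427 - 14 x$ ($F{\left(x \right)} = - 7 \left(\left(61 + x\right) + x\right) = - 7 \left(61 + 2 x\right) = -427 - 14 x$)
$Y = 150$ ($Y = 15 \cdot 2 \cdot 5 = 30 \cdot 5 = 150$)
$\frac{Y}{V{\left(166 \right)}} + \frac{P{\left(o \right)}}{F{\left(-69 \right)}} = \frac{150}{166} - \frac{46}{-427 - -966} = 150 \cdot \frac{1}{166} - \frac{46}{-427 + 966} = \frac{75}{83} - \frac{46}{539} = \frac{36607}{44737}$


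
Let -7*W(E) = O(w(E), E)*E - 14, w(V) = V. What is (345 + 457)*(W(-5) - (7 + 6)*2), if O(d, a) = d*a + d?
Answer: -54536/7 ≈ -7790.9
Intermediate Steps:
O(d, a) = d + a*d (O(d, a) = a*d + d = d + a*d)
W(E) = 2 - E²*(1 + E)/7 (W(E) = -((E*(1 + E))*E - 14)/7 = -(E²*(1 + E) - 14)/7 = -(-14 + E²*(1 + E))/7 = 2 - E²*(1 + E)/7)
(345 + 457)*(W(-5) - (7 + 6)*2) = (345 + 457)*((2 - ⅐*(-5)² - ⅐*(-5)³) - (7 + 6)*2) = 802*((2 - ⅐*25 - ⅐*(-125)) - 13*2) = 802*((2 - 25/7 + 125/7) - 1*26) = 802*(114/7 - 26) = 802*(-68/7) = -54536/7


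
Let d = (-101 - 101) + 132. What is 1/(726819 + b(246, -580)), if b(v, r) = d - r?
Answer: 1/727329 ≈ 1.3749e-6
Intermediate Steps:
d = -70 (d = -202 + 132 = -70)
b(v, r) = -70 - r
1/(726819 + b(246, -580)) = 1/(726819 + (-70 - 1*(-580))) = 1/(726819 + (-70 + 580)) = 1/(726819 + 510) = 1/727329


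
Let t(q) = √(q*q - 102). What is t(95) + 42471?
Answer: 42471 + √8923 ≈ 42565.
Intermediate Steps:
t(q) = √(-102 + q²) (t(q) = √(q² - 102) = √(-102 + q²))
t(95) + 42471 = √(-102 + 95²) + 42471 = √(-102 + 9025) + 42471 = √8923 + 42471 = 42471 + √8923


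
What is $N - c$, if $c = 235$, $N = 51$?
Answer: $-184$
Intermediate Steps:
$N - c = 51 - 235 = -184$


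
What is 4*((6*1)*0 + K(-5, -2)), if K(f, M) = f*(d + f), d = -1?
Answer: 120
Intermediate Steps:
K(f, M) = f*(-1 + f)
4*((6*1)*0 + K(-5, -2)) = 4*((6*1)*0 - 5*(-1 - 5)) = 4*(6*0 - 5*(-6)) = 4*(0 + 30) = 4*30 = 120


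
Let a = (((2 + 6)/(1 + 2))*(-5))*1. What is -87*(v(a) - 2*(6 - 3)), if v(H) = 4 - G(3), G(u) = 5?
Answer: 609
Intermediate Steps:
a = -40/3 (a = ((8/3)*(-5))*1 = -40/3*1 = -40/3 ≈ -13.333)
v(H) = -1 (v(H) = 4 - 1*5 = 4 - 5 = -1)
-87*(v(a) - 2*(6 - 3)) = -87*(-1 - 2*(6 - 3)) = -87*(-1 - 2*3) = -87*(-1 - 6) = -87*(-7) = 609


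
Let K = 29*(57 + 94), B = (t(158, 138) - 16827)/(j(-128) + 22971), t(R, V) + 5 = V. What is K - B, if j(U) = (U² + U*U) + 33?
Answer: 122121141/27886 ≈ 4379.3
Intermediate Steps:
t(R, V) = -5 + V
j(U) = 33 + 2*U² (j(U) = (U² + U²) + 33 = 2*U² + 33 = 33 + 2*U²)
B = -8347/27886 (B = ((-5 + 138) - 16827)/((33 + 2*(-128)²) + 22971) = (133 - 16827)/((33 + 2*16384) + 22971) = -16694/((33 + 32768) + 22971) = -16694/(32801 + 22971) = -16694/55772 = -16694*1/55772 = -8347/27886 ≈ -0.29933)
K = 4379 (K = 29*151 = 4379)
K - B = 4379 - 1*(-8347/27886) = 4379 + 8347/27886 = 122121141/27886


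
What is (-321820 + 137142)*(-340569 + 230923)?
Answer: 20249203988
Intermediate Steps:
(-321820 + 137142)*(-340569 + 230923) = -184678*(-109646) = 20249203988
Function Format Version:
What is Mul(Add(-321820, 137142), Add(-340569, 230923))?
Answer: 20249203988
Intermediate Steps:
Mul(Add(-321820, 137142), Add(-340569, 230923)) = Mul(-184678, -109646) = 20249203988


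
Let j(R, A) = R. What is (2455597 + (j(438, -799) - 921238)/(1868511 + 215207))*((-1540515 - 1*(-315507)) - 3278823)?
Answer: -11522535359272914513/1041859 ≈ -1.1060e+13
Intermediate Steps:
(2455597 + (j(438, -799) - 921238)/(1868511 + 215207))*((-1540515 - 1*(-315507)) - 3278823) = (2455597 + (438 - 921238)/(1868511 + 215207))*((-1540515 - 1*(-315507)) - 3278823) = (2455597 - 920800/2083718)*((-1540515 + 315507) - 3278823) = (2455597 - 920800*1/2083718)*(-1225008 - 3278823) = (2455597 - 460400/1041859)*(-4503831) = (2558385374423/1041859)*(-4503831) = -11522535359272914513/1041859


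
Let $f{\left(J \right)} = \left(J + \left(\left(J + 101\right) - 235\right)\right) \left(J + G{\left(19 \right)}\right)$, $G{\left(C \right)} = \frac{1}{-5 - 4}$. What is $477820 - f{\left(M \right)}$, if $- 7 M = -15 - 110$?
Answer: $\frac{211487804}{441} \approx 4.7956 \cdot 10^{5}$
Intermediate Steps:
$M = \frac{125}{7}$ ($M = - \frac{-15 - 110}{7} = \left(- \frac{1}{7}\right) \left(-125\right) = \frac{125}{7} \approx 17.857$)
$G{\left(C \right)} = - \frac{1}{9}$ ($G{\left(C \right)} = \frac{1}{-9} = - \frac{1}{9}$)
$f{\left(J \right)} = \left(-134 + 2 J\right) \left(- \frac{1}{9} + J\right)$ ($f{\left(J \right)} = \left(J + \left(\left(J + 101\right) - 235\right)\right) \left(J - \frac{1}{9}\right) = \left(J + \left(\left(101 + J\right) - 235\right)\right) \left(- \frac{1}{9} + J\right) = \left(J + \left(-134 + J\right)\right) \left(- \frac{1}{9} + J\right) = \left(-134 + 2 J\right) \left(- \frac{1}{9} + J\right)$)
$477820 - f{\left(M \right)} = 477820 - \left(\frac{134}{9} + 2 \left(\frac{125}{7}\right)^{2} - \frac{151000}{63}\right) = 477820 - \left(\frac{134}{9} + 2 \cdot \frac{15625}{49} - \frac{151000}{63}\right) = 477820 - \left(\frac{134}{9} + \frac{31250}{49} - \frac{151000}{63}\right) = 477820 - - \frac{769184}{441} = 477820 + \frac{769184}{441} = \frac{211487804}{441}$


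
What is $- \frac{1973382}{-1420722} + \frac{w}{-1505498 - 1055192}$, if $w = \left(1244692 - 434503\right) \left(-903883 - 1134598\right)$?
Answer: $\frac{391067568262632313}{606338103030} \approx 6.4497 \cdot 10^{5}$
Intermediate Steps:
$w = -1651554882909$ ($w = 810189 \left(-2038481\right) = -1651554882909$)
$- \frac{1973382}{-1420722} + \frac{w}{-1505498 - 1055192} = - \frac{1973382}{-1420722} - \frac{1651554882909}{-1505498 - 1055192} = \left(-1973382\right) \left(- \frac{1}{1420722}\right) - \frac{1651554882909}{-1505498 - 1055192} = \frac{328897}{236787} - \frac{1651554882909}{-2560690} = \frac{328897}{236787} - - \frac{1651554882909}{2560690} = \frac{328897}{236787} + \frac{1651554882909}{2560690} = \frac{391067568262632313}{606338103030}$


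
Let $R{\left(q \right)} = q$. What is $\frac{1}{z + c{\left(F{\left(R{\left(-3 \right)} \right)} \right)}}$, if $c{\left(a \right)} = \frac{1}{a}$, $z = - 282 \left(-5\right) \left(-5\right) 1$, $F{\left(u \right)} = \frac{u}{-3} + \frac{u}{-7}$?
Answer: $- \frac{10}{70493} \approx -0.00014186$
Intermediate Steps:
$F{\left(u \right)} = - \frac{10 u}{21}$ ($F{\left(u \right)} = u \left(- \frac{1}{3}\right) + u \left(- \frac{1}{7}\right) = - \frac{u}{3} - \frac{u}{7} = - \frac{10 u}{21}$)
$z = -7050$ ($z = - 282 \cdot 25 \cdot 1 = \left(-282\right) 25 = -7050$)
$\frac{1}{z + c{\left(F{\left(R{\left(-3 \right)} \right)} \right)}} = \frac{1}{-7050 + \frac{1}{\left(- \frac{10}{21}\right) \left(-3\right)}} = \frac{1}{-7050 + \frac{1}{\frac{10}{7}}} = \frac{1}{-7050 + \frac{7}{10}} = \frac{1}{- \frac{70493}{10}} = - \frac{10}{70493}$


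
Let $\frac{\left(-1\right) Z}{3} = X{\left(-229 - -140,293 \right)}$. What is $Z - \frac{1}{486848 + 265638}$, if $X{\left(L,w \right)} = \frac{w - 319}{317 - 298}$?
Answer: $\frac{58693889}{14297234} \approx 4.1053$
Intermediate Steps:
$X{\left(L,w \right)} = - \frac{319}{19} + \frac{w}{19}$ ($X{\left(L,w \right)} = \frac{-319 + w}{19} = \left(-319 + w\right) \frac{1}{19} = - \frac{319}{19} + \frac{w}{19}$)
$Z = \frac{78}{19}$ ($Z = - 3 \left(- \frac{319}{19} + \frac{1}{19} \cdot 293\right) = - 3 \left(- \frac{319}{19} + \frac{293}{19}\right) = \left(-3\right) \left(- \frac{26}{19}\right) = \frac{78}{19} \approx 4.1053$)
$Z - \frac{1}{486848 + 265638} = \frac{78}{19} - \frac{1}{486848 + 265638} = \frac{78}{19} - \frac{1}{752486} = \frac{58693889}{14297234}$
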